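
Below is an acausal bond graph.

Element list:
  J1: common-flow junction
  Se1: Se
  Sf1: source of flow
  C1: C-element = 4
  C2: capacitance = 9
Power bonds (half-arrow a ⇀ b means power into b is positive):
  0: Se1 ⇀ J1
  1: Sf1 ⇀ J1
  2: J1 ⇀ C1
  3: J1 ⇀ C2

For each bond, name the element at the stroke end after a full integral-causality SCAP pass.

β0 |J1  (Se1 fixes effort; stroke away)
β1 |Sf1  (Sf1: flow source, stroke at near end)
β2 |J1  (common-f at J1 fixed by 1)
β3 |J1  (1-jn J1 has f-setter on 1)

bond 0 stroke→J1
bond 1 stroke→Sf1
bond 2 stroke→J1
bond 3 stroke→J1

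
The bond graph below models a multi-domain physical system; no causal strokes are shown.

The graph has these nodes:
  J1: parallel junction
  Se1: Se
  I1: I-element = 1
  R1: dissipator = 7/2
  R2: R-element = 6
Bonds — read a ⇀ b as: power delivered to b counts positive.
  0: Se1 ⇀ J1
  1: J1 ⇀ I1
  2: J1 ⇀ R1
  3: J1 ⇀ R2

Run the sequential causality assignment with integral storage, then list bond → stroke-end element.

β0 stroke→J1  (source Se1 imposes e)
β1 stroke→I1  (J1 effort already set via bond 0)
β2 stroke→R1  (common-e at J1 fixed by 0)
β3 stroke→R2  (0-jn J1 has e-setter on 0)

b0 |J1
b1 |I1
b2 |R1
b3 |R2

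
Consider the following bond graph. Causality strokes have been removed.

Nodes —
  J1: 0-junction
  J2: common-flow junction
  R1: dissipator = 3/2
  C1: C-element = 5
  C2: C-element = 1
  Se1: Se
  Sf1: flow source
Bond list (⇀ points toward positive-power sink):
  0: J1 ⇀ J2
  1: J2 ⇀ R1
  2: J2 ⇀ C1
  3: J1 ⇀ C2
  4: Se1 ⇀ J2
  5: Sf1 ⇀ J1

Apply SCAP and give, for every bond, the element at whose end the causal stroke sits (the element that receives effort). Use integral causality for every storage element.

bond 0 stroke→J2
bond 1 stroke→R1
bond 2 stroke→J2
bond 3 stroke→J1
bond 4 stroke→J2
bond 5 stroke→Sf1

bond 4 stroke at J2  (Se1 (Se) sets effort on bond)
bond 5 stroke at Sf1  (Sf1: flow source, stroke at near end)
bond 2 stroke at J2  (C1 outputs effort q/C1)
bond 3 stroke at J1  (C2 integral (e out))
bond 0 stroke at J2  (0-jn J1 has e-setter on 3)
bond 1 stroke at R1  (J2 needs exactly one f-in)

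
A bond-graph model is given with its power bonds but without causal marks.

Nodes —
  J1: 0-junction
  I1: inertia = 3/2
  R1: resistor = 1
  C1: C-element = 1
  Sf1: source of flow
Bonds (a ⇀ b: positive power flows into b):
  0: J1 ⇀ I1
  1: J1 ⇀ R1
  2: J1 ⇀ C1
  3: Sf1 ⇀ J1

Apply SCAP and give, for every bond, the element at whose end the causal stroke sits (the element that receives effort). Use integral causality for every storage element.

β3 →Sf1  (source Sf1 imposes f)
β0 →I1  (I1 outputs flow p/I1)
β2 →J1  (C1 outputs effort q/C1)
β1 →R1  (0-jn J1 has e-setter on 2)

b0 →I1
b1 →R1
b2 →J1
b3 →Sf1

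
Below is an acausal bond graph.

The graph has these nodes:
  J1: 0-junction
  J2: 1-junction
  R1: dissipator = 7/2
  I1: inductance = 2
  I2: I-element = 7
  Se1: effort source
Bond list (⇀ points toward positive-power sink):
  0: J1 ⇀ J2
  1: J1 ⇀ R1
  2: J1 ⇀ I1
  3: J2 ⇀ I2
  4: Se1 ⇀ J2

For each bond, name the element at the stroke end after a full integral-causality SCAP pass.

β4 |J2  (Se1 fixes effort; stroke away)
β2 |I1  (prefer integral on I1)
β3 |I2  (I2 integral (f out))
β0 |J2  (J2: bond 3 brought flow, rest push out)
β1 |J1  (J1 needs exactly one e-in)

#0 stroke→J2
#1 stroke→J1
#2 stroke→I1
#3 stroke→I2
#4 stroke→J2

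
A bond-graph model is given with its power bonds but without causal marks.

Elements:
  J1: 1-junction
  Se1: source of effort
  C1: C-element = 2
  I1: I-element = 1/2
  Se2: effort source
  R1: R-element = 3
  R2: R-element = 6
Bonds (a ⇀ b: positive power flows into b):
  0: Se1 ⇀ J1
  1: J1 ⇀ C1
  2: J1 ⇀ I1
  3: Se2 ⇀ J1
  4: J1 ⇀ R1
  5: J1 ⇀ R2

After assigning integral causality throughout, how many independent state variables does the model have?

#0 stroke→J1  (Se1 fixes effort; stroke away)
#3 stroke→J1  (source Se2 imposes e)
#1 stroke→J1  (C1: C, integral causality)
#2 stroke→I1  (I1 integral (f out))
#4 stroke→J1  (J1 flow already set via bond 2)
#5 stroke→J1  (J1: bond 2 brought flow, rest push out)

2  (C1, I1 all integral)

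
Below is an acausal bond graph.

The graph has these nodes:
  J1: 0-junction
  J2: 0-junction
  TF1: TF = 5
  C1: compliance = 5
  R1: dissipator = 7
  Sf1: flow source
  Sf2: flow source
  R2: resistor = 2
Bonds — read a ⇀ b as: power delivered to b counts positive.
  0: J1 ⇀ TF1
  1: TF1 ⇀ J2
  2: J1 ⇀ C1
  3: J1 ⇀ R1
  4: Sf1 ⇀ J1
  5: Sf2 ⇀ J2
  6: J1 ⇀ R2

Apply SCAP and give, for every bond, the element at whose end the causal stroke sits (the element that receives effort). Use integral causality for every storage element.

bond 4 stroke→Sf1  (Sf1 (Sf) sets flow on bond)
bond 5 stroke→Sf2  (Sf2 (Sf) sets flow on bond)
bond 1 stroke→J2  (closing 0-jn rule on J2)
bond 0 stroke→TF1  (TF1: transformer flips bond 1)
bond 2 stroke→J1  (C1 integral (e out))
bond 3 stroke→R1  (common-e at J1 fixed by 2)
bond 6 stroke→R2  (J1 effort already set via bond 2)

bond 0 stroke at TF1
bond 1 stroke at J2
bond 2 stroke at J1
bond 3 stroke at R1
bond 4 stroke at Sf1
bond 5 stroke at Sf2
bond 6 stroke at R2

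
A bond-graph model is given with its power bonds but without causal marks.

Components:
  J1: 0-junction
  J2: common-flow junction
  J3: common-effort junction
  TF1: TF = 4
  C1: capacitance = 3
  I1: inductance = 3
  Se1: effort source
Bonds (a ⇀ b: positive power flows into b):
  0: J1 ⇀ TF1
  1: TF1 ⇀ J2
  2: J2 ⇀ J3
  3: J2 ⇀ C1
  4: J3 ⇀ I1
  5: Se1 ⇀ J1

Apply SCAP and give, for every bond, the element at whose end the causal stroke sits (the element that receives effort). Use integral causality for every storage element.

#5 stroke→J1  (Se1 fixes effort; stroke away)
#0 stroke→TF1  (J1: bond 5 brought effort, rest push out)
#1 stroke→J2  (TF1 one-in-one-out from 0)
#3 stroke→J2  (C1 integral (e out))
#2 stroke→J3  (J2 needs exactly one f-in)
#4 stroke→I1  (J3 effort already set via bond 2)

β0 stroke at TF1
β1 stroke at J2
β2 stroke at J3
β3 stroke at J2
β4 stroke at I1
β5 stroke at J1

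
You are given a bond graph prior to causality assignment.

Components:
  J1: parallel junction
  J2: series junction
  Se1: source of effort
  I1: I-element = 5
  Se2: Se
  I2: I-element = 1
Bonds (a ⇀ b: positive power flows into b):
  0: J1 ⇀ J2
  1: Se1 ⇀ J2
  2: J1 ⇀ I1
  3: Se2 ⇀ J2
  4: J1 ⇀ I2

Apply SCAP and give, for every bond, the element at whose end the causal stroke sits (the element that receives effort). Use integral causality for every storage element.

bond 0 →J1
bond 1 →J2
bond 2 →I1
bond 3 →J2
bond 4 →I2

#1 |J2  (Se1: effort source, stroke at far end)
#3 |J2  (Se2: effort source, stroke at far end)
#0 |J1  (closing 1-jn rule on J2)
#2 |I1  (common-e at J1 fixed by 0)
#4 |I2  (0-jn J1 has e-setter on 0)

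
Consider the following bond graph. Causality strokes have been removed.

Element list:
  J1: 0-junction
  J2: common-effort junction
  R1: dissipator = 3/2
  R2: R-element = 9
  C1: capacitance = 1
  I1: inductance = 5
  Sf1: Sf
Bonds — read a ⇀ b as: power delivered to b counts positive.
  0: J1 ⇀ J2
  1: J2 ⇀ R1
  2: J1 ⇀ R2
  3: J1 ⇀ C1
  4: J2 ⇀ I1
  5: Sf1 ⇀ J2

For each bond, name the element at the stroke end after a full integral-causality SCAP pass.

#5 stroke at Sf1  (source Sf1 imposes f)
#3 stroke at J1  (C1 outputs effort q/C1)
#0 stroke at J2  (0-jn J1 has e-setter on 3)
#2 stroke at R2  (J1 effort already set via bond 3)
#1 stroke at R1  (common-e at J2 fixed by 0)
#4 stroke at I1  (J2 effort already set via bond 0)

β0 stroke→J2
β1 stroke→R1
β2 stroke→R2
β3 stroke→J1
β4 stroke→I1
β5 stroke→Sf1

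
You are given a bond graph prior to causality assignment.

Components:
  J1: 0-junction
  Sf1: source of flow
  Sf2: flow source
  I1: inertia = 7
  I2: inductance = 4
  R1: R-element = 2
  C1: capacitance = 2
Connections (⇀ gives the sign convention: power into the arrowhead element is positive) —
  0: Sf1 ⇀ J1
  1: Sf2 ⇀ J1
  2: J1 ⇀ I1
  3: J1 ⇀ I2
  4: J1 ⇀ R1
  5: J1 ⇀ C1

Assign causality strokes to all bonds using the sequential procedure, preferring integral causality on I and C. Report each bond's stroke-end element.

b0 →Sf1  (Sf1: flow source, stroke at near end)
b1 →Sf2  (source Sf2 imposes f)
b2 →I1  (I1 integral (f out))
b3 →I2  (I2: I, integral causality)
b5 →J1  (C1: C, integral causality)
b4 →R1  (J1: bond 5 brought effort, rest push out)

β0 |Sf1
β1 |Sf2
β2 |I1
β3 |I2
β4 |R1
β5 |J1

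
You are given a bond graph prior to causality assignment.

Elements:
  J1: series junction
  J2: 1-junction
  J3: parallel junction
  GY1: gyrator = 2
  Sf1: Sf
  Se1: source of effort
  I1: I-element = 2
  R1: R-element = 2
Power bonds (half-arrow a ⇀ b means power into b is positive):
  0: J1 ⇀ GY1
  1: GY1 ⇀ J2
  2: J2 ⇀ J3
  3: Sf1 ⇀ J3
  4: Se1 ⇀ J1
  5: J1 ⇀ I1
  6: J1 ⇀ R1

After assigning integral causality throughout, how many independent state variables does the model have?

β3 →Sf1  (source Sf1 imposes f)
β4 →J1  (Se1 (Se) sets effort on bond)
β2 →J3  (J3: last free bond brings effort in)
β1 →J2  (J2 flow already set via bond 2)
β0 →J1  (GY1: gyrator matches bond 1)
β5 →I1  (I1: I, integral causality)
β6 →J1  (J1 flow already set via bond 5)

1  (I1 all integral)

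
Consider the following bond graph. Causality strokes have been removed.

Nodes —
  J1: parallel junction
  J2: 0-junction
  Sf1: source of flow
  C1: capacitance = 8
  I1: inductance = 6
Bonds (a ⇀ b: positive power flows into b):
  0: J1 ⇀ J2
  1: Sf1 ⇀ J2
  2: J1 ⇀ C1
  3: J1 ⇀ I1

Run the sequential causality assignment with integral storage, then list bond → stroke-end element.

β1 →Sf1  (Sf1 (Sf) sets flow on bond)
β0 →J2  (closing 0-jn rule on J2)
β2 →J1  (prefer integral on C1)
β3 →I1  (0-jn J1 has e-setter on 2)

#0 →J2
#1 →Sf1
#2 →J1
#3 →I1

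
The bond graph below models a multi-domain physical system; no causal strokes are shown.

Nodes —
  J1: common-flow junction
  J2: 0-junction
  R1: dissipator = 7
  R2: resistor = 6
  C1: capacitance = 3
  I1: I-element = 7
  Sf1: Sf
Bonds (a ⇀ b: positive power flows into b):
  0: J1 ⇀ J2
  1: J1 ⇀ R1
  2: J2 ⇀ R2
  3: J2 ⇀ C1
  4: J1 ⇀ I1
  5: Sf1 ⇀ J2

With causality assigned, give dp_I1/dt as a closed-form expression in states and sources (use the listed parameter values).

b5 stroke→Sf1  (Sf1: flow source, stroke at near end)
b3 stroke→J2  (C1 outputs effort q/C1)
b0 stroke→J1  (J2: bond 3 brought effort, rest push out)
b2 stroke→R2  (J2 effort already set via bond 3)
b4 stroke→I1  (I1: I, integral causality)
b1 stroke→J1  (J1: bond 4 brought flow, rest push out)

dp_I1/dt = -p_I1 - q_C1/3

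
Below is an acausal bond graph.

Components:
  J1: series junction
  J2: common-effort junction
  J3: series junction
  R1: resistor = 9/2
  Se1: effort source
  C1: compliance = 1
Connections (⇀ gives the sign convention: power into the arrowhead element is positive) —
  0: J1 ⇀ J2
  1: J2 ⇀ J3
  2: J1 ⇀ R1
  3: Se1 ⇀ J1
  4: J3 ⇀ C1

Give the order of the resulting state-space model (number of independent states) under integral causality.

β3 →J1  (Se1: effort source, stroke at far end)
β4 →J3  (C1: C, integral causality)
β1 →J2  (only one flow-in slot at J3)
β0 →J1  (common-e at J2 fixed by 1)
β2 →R1  (J1 needs exactly one f-in)

1  (C1 all integral)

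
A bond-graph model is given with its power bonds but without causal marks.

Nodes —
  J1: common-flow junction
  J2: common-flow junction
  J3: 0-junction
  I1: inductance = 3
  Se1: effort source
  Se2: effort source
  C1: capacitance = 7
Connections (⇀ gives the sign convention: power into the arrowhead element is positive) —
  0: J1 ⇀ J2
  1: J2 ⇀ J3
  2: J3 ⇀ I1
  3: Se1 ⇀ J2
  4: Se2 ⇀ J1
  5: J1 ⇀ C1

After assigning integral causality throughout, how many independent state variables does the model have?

bond 3 →J2  (Se1: effort source, stroke at far end)
bond 4 →J1  (Se2: effort source, stroke at far end)
bond 2 →I1  (I1 integral (f out))
bond 1 →J3  (J3 needs exactly one e-in)
bond 0 →J2  (J2: bond 1 brought flow, rest push out)
bond 5 →J1  (J1 flow already set via bond 0)

2  (C1, I1 all integral)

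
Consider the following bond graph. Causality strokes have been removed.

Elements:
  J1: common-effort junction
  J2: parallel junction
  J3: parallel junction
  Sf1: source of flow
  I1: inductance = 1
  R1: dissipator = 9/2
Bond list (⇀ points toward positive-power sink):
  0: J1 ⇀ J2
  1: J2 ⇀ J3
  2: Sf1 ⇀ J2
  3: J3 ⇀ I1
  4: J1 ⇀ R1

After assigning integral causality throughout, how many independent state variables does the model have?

1  (I1 all integral)

#2 stroke at Sf1  (source Sf1 imposes f)
#3 stroke at I1  (I1: I, integral causality)
#1 stroke at J3  (J3: last free bond brings effort in)
#0 stroke at J2  (J2: last free bond brings effort in)
#4 stroke at J1  (J1 needs exactly one e-in)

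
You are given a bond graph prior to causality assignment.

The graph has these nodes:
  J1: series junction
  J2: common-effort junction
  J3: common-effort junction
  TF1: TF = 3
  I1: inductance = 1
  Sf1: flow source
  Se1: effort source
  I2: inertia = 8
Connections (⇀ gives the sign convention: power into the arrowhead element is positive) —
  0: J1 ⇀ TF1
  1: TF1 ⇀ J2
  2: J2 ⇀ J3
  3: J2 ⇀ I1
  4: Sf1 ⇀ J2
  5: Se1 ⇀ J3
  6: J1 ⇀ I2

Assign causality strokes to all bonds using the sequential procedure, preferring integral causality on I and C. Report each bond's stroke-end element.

#0 stroke→J1
#1 stroke→TF1
#2 stroke→J2
#3 stroke→I1
#4 stroke→Sf1
#5 stroke→J3
#6 stroke→I2

b4 →Sf1  (Sf1: flow source, stroke at near end)
b5 →J3  (Se1 (Se) sets effort on bond)
b2 →J2  (0-jn J3 has e-setter on 5)
b1 →TF1  (0-jn J2 has e-setter on 2)
b3 →I1  (J2 effort already set via bond 2)
b0 →J1  (through TF1, causality passes straight; one stroke at TF1)
b6 →I2  (J1 needs exactly one f-in)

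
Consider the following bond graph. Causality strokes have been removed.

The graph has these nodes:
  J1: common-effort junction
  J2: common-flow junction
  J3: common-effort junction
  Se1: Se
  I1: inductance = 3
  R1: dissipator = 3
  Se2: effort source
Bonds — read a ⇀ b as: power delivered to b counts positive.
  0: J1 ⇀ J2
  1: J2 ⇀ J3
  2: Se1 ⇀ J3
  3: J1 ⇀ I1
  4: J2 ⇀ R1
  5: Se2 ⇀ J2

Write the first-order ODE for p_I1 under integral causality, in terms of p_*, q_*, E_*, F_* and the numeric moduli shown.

dp_I1/dt = E_Se1 - E_Se2 - p_I1

β2 →J3  (source Se1 imposes e)
β5 →J2  (Se2 fixes effort; stroke away)
β1 →J2  (J3 effort already set via bond 2)
β3 →I1  (I1: I, integral causality)
β0 →J1  (only one effort-in slot at J1)
β4 →J2  (J2: bond 0 brought flow, rest push out)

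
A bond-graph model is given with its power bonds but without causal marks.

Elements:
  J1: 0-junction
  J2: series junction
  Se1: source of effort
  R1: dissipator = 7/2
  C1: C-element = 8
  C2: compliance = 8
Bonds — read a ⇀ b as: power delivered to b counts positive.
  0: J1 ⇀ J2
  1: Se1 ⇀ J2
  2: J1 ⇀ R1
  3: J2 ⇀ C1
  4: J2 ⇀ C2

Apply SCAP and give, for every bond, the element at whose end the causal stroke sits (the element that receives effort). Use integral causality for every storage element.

β1 |J2  (Se1 (Se) sets effort on bond)
β3 |J2  (C1: C, integral causality)
β4 |J2  (C2 outputs effort q/C2)
β0 |J1  (J2: last free bond brings flow in)
β2 |R1  (0-jn J1 has e-setter on 0)

#0 stroke at J1
#1 stroke at J2
#2 stroke at R1
#3 stroke at J2
#4 stroke at J2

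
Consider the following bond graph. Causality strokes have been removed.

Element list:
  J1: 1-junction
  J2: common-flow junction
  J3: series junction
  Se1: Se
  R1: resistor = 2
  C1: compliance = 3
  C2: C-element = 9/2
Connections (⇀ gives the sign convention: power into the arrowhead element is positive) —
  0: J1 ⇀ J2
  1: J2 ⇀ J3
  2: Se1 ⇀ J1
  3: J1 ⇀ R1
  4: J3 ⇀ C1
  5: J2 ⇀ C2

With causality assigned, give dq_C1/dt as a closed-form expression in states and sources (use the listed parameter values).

β2 →J1  (Se1: effort source, stroke at far end)
β4 →J3  (C1 integral (e out))
β1 →J2  (closing 1-jn rule on J3)
β5 →J2  (C2 outputs effort q/C2)
β0 →J1  (closing 1-jn rule on J2)
β3 →R1  (J1: last free bond brings flow in)

dq_C1/dt = E_Se1/2 - q_C1/6 - q_C2/9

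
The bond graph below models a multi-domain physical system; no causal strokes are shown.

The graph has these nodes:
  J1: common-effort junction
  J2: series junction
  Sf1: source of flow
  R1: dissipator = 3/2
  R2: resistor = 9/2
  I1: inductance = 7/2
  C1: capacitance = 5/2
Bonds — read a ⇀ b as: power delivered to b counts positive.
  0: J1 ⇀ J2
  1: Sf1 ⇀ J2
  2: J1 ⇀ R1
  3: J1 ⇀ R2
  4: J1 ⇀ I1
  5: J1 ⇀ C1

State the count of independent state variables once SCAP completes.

2  (C1, I1 all integral)

b1 →Sf1  (source Sf1 imposes f)
b0 →J2  (J2 flow already set via bond 1)
b4 →I1  (I1: I, integral causality)
b5 →J1  (C1 outputs effort q/C1)
b2 →R1  (J1: bond 5 brought effort, rest push out)
b3 →R2  (0-jn J1 has e-setter on 5)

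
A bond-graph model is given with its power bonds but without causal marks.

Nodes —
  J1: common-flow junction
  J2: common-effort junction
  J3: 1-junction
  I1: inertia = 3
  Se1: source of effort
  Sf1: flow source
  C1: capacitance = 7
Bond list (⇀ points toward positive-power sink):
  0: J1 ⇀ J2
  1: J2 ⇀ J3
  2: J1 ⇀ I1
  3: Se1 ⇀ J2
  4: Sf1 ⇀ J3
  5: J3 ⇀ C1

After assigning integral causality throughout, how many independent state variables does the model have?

2  (C1, I1 all integral)

bond 3 stroke→J2  (Se1 (Se) sets effort on bond)
bond 4 stroke→Sf1  (Sf1: flow source, stroke at near end)
bond 0 stroke→J1  (0-jn J2 has e-setter on 3)
bond 1 stroke→J3  (common-e at J2 fixed by 3)
bond 5 stroke→J3  (J3 flow already set via bond 4)
bond 2 stroke→I1  (closing 1-jn rule on J1)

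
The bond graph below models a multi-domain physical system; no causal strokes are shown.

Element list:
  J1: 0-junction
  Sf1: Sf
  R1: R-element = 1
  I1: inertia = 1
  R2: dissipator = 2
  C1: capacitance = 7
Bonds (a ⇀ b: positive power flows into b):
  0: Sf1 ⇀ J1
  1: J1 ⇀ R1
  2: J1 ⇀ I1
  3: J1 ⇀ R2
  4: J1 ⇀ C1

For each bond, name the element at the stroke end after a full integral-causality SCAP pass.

#0 →Sf1
#1 →R1
#2 →I1
#3 →R2
#4 →J1

b0 stroke at Sf1  (source Sf1 imposes f)
b2 stroke at I1  (I1 outputs flow p/I1)
b4 stroke at J1  (C1 integral (e out))
b1 stroke at R1  (0-jn J1 has e-setter on 4)
b3 stroke at R2  (common-e at J1 fixed by 4)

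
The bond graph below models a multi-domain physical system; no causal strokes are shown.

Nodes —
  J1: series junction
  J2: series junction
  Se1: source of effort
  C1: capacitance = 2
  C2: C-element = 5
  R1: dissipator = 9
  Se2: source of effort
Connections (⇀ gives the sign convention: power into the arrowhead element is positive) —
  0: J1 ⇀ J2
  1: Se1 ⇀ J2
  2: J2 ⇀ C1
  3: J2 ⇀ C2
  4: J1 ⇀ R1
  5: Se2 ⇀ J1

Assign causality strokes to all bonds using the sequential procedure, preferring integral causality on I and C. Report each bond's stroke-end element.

bond 0 →J1
bond 1 →J2
bond 2 →J2
bond 3 →J2
bond 4 →R1
bond 5 →J1

#1 →J2  (source Se1 imposes e)
#5 →J1  (Se2 fixes effort; stroke away)
#2 →J2  (C1 integral (e out))
#3 →J2  (C2 integral (e out))
#0 →J1  (J2 needs exactly one f-in)
#4 →R1  (closing 1-jn rule on J1)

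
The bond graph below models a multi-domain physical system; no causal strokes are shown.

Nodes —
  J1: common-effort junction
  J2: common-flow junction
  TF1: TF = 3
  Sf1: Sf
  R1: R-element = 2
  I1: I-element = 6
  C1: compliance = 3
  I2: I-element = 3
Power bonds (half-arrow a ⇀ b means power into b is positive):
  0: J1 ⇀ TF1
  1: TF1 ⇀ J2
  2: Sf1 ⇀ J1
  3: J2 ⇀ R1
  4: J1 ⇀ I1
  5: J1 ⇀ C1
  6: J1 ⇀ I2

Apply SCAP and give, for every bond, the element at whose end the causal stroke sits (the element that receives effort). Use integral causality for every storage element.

bond 0 →TF1
bond 1 →J2
bond 2 →Sf1
bond 3 →R1
bond 4 →I1
bond 5 →J1
bond 6 →I2

#2 stroke→Sf1  (source Sf1 imposes f)
#4 stroke→I1  (prefer integral on I1)
#5 stroke→J1  (C1 integral (e out))
#0 stroke→TF1  (0-jn J1 has e-setter on 5)
#6 stroke→I2  (common-e at J1 fixed by 5)
#1 stroke→J2  (TF1: transformer flips bond 0)
#3 stroke→R1  (closing 1-jn rule on J2)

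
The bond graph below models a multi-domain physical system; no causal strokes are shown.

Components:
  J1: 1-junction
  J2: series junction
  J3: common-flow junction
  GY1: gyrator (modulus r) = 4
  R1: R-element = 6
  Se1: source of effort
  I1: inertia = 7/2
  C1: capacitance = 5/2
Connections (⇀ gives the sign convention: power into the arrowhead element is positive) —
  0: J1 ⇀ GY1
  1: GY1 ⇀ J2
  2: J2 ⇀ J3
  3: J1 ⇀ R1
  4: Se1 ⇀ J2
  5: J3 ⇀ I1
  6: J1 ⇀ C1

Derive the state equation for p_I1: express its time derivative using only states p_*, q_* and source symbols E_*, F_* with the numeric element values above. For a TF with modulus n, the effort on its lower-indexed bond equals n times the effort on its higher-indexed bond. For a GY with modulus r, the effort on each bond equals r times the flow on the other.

β4 stroke at J2  (Se1 fixes effort; stroke away)
β5 stroke at I1  (prefer integral on I1)
β2 stroke at J3  (common-f at J3 fixed by 5)
β1 stroke at J2  (1-jn J2 has f-setter on 2)
β0 stroke at J1  (GY1: gyrator matches bond 1)
β6 stroke at J1  (prefer integral on C1)
β3 stroke at R1  (only one flow-in slot at J1)

dp_I1/dt = E_Se1 - 16*p_I1/21 - 4*q_C1/15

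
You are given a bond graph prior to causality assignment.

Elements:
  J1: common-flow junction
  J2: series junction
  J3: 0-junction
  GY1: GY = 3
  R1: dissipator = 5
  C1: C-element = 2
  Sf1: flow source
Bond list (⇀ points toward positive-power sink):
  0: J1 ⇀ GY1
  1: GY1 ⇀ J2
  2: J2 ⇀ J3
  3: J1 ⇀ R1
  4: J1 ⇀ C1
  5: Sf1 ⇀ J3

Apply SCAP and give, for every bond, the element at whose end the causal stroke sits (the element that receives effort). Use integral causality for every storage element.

β5 |Sf1  (source Sf1 imposes f)
β2 |J3  (J3: last free bond brings effort in)
β1 |J2  (J2 flow already set via bond 2)
β0 |J1  (GY1: gyrator matches bond 1)
β4 |J1  (C1 outputs effort q/C1)
β3 |R1  (only one flow-in slot at J1)

#0 stroke→J1
#1 stroke→J2
#2 stroke→J3
#3 stroke→R1
#4 stroke→J1
#5 stroke→Sf1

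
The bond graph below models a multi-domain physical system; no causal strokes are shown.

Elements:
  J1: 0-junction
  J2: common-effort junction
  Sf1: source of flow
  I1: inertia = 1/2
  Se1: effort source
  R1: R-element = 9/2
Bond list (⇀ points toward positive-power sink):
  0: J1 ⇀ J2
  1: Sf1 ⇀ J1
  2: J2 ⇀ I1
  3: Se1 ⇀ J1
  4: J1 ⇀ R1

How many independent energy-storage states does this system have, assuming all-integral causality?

b1 →Sf1  (Sf1 (Sf) sets flow on bond)
b3 →J1  (Se1: effort source, stroke at far end)
b0 →J2  (J1: bond 3 brought effort, rest push out)
b4 →R1  (common-e at J1 fixed by 3)
b2 →I1  (common-e at J2 fixed by 0)

1  (I1 all integral)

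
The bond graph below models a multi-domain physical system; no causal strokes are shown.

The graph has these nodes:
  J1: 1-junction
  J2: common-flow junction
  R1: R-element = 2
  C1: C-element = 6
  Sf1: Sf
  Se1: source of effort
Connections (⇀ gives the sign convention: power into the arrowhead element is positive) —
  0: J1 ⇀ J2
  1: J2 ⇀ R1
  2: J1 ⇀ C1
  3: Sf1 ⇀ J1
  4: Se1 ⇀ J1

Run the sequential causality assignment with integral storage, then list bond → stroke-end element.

#3 stroke→Sf1  (Sf1: flow source, stroke at near end)
#4 stroke→J1  (Se1 (Se) sets effort on bond)
#0 stroke→J1  (J1 flow already set via bond 3)
#2 stroke→J1  (common-f at J1 fixed by 3)
#1 stroke→J2  (common-f at J2 fixed by 0)

bond 0 stroke at J1
bond 1 stroke at J2
bond 2 stroke at J1
bond 3 stroke at Sf1
bond 4 stroke at J1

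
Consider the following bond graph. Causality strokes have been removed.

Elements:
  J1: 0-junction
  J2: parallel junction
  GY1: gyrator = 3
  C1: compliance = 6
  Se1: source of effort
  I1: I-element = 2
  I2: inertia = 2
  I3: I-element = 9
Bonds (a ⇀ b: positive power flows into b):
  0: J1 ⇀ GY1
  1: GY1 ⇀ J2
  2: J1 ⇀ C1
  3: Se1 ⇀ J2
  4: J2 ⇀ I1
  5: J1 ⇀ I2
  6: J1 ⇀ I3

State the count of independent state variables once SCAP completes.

4  (C1, I1, I2, I3 all integral)

#3 →J2  (Se1 (Se) sets effort on bond)
#1 →GY1  (J2: bond 3 brought effort, rest push out)
#4 →I1  (J2 effort already set via bond 3)
#0 →GY1  (GY1 both-in/both-out from 1)
#2 →J1  (C1 outputs effort q/C1)
#5 →I2  (common-e at J1 fixed by 2)
#6 →I3  (0-jn J1 has e-setter on 2)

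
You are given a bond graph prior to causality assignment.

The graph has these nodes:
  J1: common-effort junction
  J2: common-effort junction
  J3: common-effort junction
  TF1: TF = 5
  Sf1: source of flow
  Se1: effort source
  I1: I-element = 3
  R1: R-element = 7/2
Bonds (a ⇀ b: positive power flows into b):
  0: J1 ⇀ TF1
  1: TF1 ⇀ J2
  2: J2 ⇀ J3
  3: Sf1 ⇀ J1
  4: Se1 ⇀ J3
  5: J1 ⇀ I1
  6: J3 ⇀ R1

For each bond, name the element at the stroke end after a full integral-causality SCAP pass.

bond 0 →J1
bond 1 →TF1
bond 2 →J2
bond 3 →Sf1
bond 4 →J3
bond 5 →I1
bond 6 →R1

β3 →Sf1  (Sf1: flow source, stroke at near end)
β4 →J3  (Se1 fixes effort; stroke away)
β2 →J2  (0-jn J3 has e-setter on 4)
β6 →R1  (common-e at J3 fixed by 4)
β1 →TF1  (J2 effort already set via bond 2)
β0 →J1  (TF1: transformer flips bond 1)
β5 →I1  (J1 effort already set via bond 0)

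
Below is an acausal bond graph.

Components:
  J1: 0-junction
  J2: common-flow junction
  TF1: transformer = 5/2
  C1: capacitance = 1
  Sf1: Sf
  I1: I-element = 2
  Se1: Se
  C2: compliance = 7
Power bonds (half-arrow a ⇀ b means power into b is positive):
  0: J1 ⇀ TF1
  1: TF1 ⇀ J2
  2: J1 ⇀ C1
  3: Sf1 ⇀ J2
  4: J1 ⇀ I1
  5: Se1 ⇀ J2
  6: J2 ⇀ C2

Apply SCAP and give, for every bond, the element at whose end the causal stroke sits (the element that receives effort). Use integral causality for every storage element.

b3 |Sf1  (source Sf1 imposes f)
b5 |J2  (source Se1 imposes e)
b1 |J2  (common-f at J2 fixed by 3)
b6 |J2  (1-jn J2 has f-setter on 3)
b0 |TF1  (TF1 one-in-one-out from 1)
b2 |J1  (C1 outputs effort q/C1)
b4 |I1  (J1 effort already set via bond 2)

#0 →TF1
#1 →J2
#2 →J1
#3 →Sf1
#4 →I1
#5 →J2
#6 →J2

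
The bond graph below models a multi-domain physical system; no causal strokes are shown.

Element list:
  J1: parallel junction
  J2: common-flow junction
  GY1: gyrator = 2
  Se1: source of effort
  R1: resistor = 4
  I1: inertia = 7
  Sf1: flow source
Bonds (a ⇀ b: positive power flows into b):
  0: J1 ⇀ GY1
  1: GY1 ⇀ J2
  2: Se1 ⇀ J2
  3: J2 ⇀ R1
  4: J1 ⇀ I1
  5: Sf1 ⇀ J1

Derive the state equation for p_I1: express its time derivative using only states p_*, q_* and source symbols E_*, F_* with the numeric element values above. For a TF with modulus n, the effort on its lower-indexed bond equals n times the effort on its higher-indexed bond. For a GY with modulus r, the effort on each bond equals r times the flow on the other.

#2 |J2  (source Se1 imposes e)
#5 |Sf1  (Sf1 (Sf) sets flow on bond)
#4 |I1  (I1: I, integral causality)
#0 |J1  (J1 needs exactly one e-in)
#1 |J2  (GY1 both-in/both-out from 0)
#3 |R1  (J2: last free bond brings flow in)

dp_I1/dt = E_Se1/2 + F_Sf1 - p_I1/7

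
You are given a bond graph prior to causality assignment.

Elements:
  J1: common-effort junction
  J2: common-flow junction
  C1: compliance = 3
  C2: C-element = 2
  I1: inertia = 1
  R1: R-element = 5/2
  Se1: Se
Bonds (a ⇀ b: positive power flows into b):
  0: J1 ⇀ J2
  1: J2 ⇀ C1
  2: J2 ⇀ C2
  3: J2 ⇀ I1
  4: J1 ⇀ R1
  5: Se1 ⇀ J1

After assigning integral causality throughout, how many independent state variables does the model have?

bond 5 |J1  (source Se1 imposes e)
bond 0 |J2  (0-jn J1 has e-setter on 5)
bond 4 |R1  (0-jn J1 has e-setter on 5)
bond 1 |J2  (C1 integral (e out))
bond 2 |J2  (C2 integral (e out))
bond 3 |I1  (only one flow-in slot at J2)

3  (C1, C2, I1 all integral)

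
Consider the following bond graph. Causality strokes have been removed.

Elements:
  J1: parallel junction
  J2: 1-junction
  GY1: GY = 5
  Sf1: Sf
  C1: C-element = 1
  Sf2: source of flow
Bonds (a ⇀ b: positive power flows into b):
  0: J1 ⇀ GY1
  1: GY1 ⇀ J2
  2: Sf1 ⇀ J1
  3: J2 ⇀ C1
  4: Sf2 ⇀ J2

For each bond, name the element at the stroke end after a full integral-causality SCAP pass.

#2 stroke at Sf1  (source Sf1 imposes f)
#4 stroke at Sf2  (source Sf2 imposes f)
#0 stroke at J1  (J1: last free bond brings effort in)
#1 stroke at J2  (common-f at J2 fixed by 4)
#3 stroke at J2  (J2 flow already set via bond 4)

b0 stroke at J1
b1 stroke at J2
b2 stroke at Sf1
b3 stroke at J2
b4 stroke at Sf2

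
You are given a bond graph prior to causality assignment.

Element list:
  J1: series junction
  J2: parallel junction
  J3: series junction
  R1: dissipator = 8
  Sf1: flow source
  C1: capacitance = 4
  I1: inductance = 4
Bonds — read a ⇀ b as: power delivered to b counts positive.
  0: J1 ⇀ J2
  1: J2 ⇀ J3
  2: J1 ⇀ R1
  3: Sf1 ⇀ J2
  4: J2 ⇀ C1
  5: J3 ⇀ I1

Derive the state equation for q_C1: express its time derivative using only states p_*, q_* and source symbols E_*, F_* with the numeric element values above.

dq_C1/dt = F_Sf1 - p_I1/4 - q_C1/32

#3 →Sf1  (source Sf1 imposes f)
#4 →J2  (C1: C, integral causality)
#0 →J1  (J2 effort already set via bond 4)
#1 →J3  (common-e at J2 fixed by 4)
#5 →I1  (J3: last free bond brings flow in)
#2 →R1  (J1 needs exactly one f-in)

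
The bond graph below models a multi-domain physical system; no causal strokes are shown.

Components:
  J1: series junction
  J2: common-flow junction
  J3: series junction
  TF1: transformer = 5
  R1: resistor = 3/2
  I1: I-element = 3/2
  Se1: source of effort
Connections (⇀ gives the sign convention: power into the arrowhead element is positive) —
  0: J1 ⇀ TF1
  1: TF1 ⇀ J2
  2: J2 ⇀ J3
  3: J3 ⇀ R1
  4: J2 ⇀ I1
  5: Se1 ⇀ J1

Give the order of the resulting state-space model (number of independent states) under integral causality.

bond 5 stroke at J1  (Se1 (Se) sets effort on bond)
bond 0 stroke at TF1  (J1 needs exactly one f-in)
bond 1 stroke at J2  (TF TF1: opposite of bond 0)
bond 4 stroke at I1  (I1 integral (f out))
bond 2 stroke at J2  (J2 flow already set via bond 4)
bond 3 stroke at J3  (1-jn J3 has f-setter on 2)

1  (I1 all integral)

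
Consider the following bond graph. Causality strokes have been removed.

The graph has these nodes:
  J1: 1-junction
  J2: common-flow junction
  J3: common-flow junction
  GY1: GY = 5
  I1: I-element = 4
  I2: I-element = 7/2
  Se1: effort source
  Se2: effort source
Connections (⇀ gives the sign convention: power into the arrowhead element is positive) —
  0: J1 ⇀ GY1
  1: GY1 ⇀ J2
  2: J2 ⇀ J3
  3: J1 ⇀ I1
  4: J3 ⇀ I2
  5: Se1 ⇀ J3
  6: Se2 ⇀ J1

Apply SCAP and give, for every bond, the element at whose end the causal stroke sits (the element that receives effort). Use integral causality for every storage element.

#0 stroke→J1
#1 stroke→J2
#2 stroke→J3
#3 stroke→I1
#4 stroke→I2
#5 stroke→J3
#6 stroke→J1

bond 5 |J3  (source Se1 imposes e)
bond 6 |J1  (Se2 fixes effort; stroke away)
bond 3 |I1  (prefer integral on I1)
bond 0 |J1  (common-f at J1 fixed by 3)
bond 1 |J2  (GY GY1: same side as bond 0)
bond 2 |J3  (J2 needs exactly one f-in)
bond 4 |I2  (J3: last free bond brings flow in)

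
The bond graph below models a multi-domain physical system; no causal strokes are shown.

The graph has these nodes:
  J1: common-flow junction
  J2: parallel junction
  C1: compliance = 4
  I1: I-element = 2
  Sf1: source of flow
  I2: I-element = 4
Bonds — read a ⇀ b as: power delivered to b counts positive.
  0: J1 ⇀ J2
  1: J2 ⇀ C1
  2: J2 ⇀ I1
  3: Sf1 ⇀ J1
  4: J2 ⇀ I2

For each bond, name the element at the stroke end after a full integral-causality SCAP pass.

bond 3 stroke at Sf1  (Sf1 (Sf) sets flow on bond)
bond 0 stroke at J1  (1-jn J1 has f-setter on 3)
bond 1 stroke at J2  (prefer integral on C1)
bond 2 stroke at I1  (J2: bond 1 brought effort, rest push out)
bond 4 stroke at I2  (0-jn J2 has e-setter on 1)

#0 |J1
#1 |J2
#2 |I1
#3 |Sf1
#4 |I2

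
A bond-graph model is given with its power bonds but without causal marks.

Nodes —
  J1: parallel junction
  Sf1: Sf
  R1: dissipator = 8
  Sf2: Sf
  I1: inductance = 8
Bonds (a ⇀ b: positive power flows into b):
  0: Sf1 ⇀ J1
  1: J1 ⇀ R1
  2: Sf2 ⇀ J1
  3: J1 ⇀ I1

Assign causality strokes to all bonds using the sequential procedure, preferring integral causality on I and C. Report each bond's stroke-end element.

bond 0 stroke at Sf1  (source Sf1 imposes f)
bond 2 stroke at Sf2  (source Sf2 imposes f)
bond 3 stroke at I1  (I1 integral (f out))
bond 1 stroke at J1  (J1: last free bond brings effort in)

β0 →Sf1
β1 →J1
β2 →Sf2
β3 →I1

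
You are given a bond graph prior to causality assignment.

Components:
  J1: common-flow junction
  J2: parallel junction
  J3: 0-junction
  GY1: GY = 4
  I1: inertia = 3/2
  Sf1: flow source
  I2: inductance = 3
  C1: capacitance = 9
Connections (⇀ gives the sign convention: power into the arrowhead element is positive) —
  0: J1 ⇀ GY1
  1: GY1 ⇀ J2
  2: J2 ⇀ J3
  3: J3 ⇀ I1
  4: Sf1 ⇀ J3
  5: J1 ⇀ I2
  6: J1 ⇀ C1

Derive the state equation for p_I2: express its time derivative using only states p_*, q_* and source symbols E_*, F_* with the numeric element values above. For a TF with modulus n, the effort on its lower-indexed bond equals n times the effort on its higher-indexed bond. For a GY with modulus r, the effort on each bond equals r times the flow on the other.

β4 stroke at Sf1  (Sf1 (Sf) sets flow on bond)
β3 stroke at I1  (I1: I, integral causality)
β2 stroke at J3  (J3: last free bond brings effort in)
β1 stroke at J2  (J2 needs exactly one e-in)
β0 stroke at J1  (GY GY1: same side as bond 1)
β5 stroke at I2  (I2: I, integral causality)
β6 stroke at J1  (1-jn J1 has f-setter on 5)

dp_I2/dt = 4*F_Sf1 - 8*p_I1/3 - q_C1/9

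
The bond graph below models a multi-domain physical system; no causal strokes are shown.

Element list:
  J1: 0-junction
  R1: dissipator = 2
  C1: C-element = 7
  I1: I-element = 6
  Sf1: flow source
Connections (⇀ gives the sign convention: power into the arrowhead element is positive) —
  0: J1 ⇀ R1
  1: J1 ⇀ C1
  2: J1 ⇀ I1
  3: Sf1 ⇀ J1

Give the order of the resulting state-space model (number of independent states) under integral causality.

2  (C1, I1 all integral)

β3 |Sf1  (Sf1: flow source, stroke at near end)
β1 |J1  (C1 outputs effort q/C1)
β0 |R1  (J1: bond 1 brought effort, rest push out)
β2 |I1  (J1: bond 1 brought effort, rest push out)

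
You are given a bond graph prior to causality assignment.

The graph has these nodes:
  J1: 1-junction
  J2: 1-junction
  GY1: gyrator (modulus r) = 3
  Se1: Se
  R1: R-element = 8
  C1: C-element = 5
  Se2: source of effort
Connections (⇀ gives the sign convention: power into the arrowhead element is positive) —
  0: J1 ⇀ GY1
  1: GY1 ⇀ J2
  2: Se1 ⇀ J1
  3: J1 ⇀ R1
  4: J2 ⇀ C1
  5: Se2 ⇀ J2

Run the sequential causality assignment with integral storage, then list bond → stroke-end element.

#0 stroke→GY1
#1 stroke→GY1
#2 stroke→J1
#3 stroke→J1
#4 stroke→J2
#5 stroke→J2

β2 |J1  (Se1 (Se) sets effort on bond)
β5 |J2  (Se2 (Se) sets effort on bond)
β4 |J2  (C1: C, integral causality)
β1 |GY1  (only one flow-in slot at J2)
β0 |GY1  (GY GY1: same side as bond 1)
β3 |J1  (J1 flow already set via bond 0)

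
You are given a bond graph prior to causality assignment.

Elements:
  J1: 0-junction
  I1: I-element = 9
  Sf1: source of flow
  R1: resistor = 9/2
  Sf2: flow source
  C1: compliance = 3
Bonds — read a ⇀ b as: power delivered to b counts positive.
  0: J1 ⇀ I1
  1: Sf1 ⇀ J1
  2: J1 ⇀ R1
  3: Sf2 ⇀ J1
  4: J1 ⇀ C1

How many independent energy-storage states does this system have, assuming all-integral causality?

bond 1 |Sf1  (source Sf1 imposes f)
bond 3 |Sf2  (source Sf2 imposes f)
bond 0 |I1  (I1 integral (f out))
bond 4 |J1  (C1: C, integral causality)
bond 2 |R1  (0-jn J1 has e-setter on 4)

2  (C1, I1 all integral)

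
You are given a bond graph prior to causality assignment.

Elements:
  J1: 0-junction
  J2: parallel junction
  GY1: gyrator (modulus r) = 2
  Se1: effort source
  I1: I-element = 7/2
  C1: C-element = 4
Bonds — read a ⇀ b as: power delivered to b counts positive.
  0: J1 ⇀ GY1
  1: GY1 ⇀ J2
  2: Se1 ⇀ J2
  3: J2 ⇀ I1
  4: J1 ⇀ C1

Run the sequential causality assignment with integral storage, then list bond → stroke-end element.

β2 stroke at J2  (Se1 fixes effort; stroke away)
β1 stroke at GY1  (J2: bond 2 brought effort, rest push out)
β3 stroke at I1  (J2 effort already set via bond 2)
β0 stroke at GY1  (GY1: gyrator matches bond 1)
β4 stroke at J1  (J1 needs exactly one e-in)

β0 →GY1
β1 →GY1
β2 →J2
β3 →I1
β4 →J1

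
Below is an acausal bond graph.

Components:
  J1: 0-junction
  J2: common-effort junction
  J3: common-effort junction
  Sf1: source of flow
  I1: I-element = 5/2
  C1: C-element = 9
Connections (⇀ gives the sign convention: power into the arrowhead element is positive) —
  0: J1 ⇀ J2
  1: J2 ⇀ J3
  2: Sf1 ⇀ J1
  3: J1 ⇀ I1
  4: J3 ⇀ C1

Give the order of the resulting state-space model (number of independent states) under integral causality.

2  (C1, I1 all integral)

#2 stroke→Sf1  (source Sf1 imposes f)
#3 stroke→I1  (I1: I, integral causality)
#0 stroke→J1  (J1: last free bond brings effort in)
#1 stroke→J2  (closing 0-jn rule on J2)
#4 stroke→J3  (only one effort-in slot at J3)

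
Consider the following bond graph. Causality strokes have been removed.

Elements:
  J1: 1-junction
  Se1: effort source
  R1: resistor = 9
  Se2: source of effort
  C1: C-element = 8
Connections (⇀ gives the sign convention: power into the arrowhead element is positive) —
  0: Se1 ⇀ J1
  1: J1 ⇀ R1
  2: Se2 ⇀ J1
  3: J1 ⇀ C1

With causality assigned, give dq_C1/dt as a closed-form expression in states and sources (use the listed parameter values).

dq_C1/dt = E_Se1/9 + E_Se2/9 - q_C1/72

β0 stroke at J1  (Se1 fixes effort; stroke away)
β2 stroke at J1  (Se2 fixes effort; stroke away)
β3 stroke at J1  (prefer integral on C1)
β1 stroke at R1  (closing 1-jn rule on J1)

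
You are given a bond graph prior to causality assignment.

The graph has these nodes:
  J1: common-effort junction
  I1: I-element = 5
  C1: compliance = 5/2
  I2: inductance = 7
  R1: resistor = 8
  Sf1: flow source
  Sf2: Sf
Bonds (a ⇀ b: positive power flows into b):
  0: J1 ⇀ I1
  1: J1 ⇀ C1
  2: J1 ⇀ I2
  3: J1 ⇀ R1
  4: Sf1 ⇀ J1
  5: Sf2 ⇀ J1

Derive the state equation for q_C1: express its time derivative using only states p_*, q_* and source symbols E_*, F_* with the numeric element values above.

b4 |Sf1  (Sf1: flow source, stroke at near end)
b5 |Sf2  (Sf2 fixes flow; stroke at Sf2)
b0 |I1  (I1 outputs flow p/I1)
b1 |J1  (C1 outputs effort q/C1)
b2 |I2  (common-e at J1 fixed by 1)
b3 |R1  (J1: bond 1 brought effort, rest push out)

dq_C1/dt = F_Sf1 + F_Sf2 - p_I1/5 - p_I2/7 - q_C1/20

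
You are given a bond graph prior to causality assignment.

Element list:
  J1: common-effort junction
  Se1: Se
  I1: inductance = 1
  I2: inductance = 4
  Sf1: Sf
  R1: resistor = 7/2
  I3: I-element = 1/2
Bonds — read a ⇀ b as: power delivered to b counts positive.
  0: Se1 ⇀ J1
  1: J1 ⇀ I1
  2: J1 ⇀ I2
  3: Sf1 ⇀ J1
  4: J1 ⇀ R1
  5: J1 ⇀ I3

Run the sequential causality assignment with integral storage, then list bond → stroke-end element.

bond 0 →J1  (source Se1 imposes e)
bond 3 →Sf1  (Sf1 fixes flow; stroke at Sf1)
bond 1 →I1  (0-jn J1 has e-setter on 0)
bond 2 →I2  (J1: bond 0 brought effort, rest push out)
bond 4 →R1  (J1 effort already set via bond 0)
bond 5 →I3  (J1: bond 0 brought effort, rest push out)

#0 →J1
#1 →I1
#2 →I2
#3 →Sf1
#4 →R1
#5 →I3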